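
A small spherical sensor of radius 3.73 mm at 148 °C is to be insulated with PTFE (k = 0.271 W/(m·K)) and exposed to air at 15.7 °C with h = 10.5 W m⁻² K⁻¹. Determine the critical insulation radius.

For a sphere, r_cr = 2k_ins/h = 2·0.271/10.5 = 0.0516 m = 5.16 cm

r_cr = 5.16 cm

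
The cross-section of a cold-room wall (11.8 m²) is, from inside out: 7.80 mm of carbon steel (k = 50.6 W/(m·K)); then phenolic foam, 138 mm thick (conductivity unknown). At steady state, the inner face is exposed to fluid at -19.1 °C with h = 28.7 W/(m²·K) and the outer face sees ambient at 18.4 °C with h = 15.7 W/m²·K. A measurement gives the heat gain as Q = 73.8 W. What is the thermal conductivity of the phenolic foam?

k = 0.0234 W/m·K

ΣR = ΔT/Q = |-19.1 − 18.4|/73.8 = 0.5081 K/W
Known resistances:
  R_conv,in = 1/(hA) = 1/(28.7·11.8) = 0.002953 K/W
  R_carbon steel = L/(kA) = 0.00780/(50.6·11.8) = 1.306×10^-5 K/W
  R_conv,out = 1/(hA) = 1/(15.7·11.8) = 0.005398 K/W
R_phenolic foam = ΣR − ΣR_known = 0.5081 − 0.008364 = 0.4997 K/W
L/(kA) = 0.4997 ⇒ k = 0.138/(0.4997·11.8) = 0.0234 W/m·K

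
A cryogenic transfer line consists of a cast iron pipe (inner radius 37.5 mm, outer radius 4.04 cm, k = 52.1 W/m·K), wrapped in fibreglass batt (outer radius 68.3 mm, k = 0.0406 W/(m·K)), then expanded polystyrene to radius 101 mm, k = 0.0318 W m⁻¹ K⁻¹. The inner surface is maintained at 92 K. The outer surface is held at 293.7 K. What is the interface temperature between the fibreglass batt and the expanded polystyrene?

T = 195.4 K

Treat each layer as a resistance in series:
  R'_cast iron = ln(0.0404/0.0375)/(2πk) = 0.07449/(2π·52.1) = 2.275×10^-4 m·K/W
  R'_fibreglass batt = ln(0.0683/0.0404)/(2πk) = 0.5251/(2π·0.0406) = 2.058 m·K/W
  R'_expanded polystyrene = ln(0.101/0.0683)/(2πk) = 0.3912/(2π·0.0318) = 1.958 m·K/W
ΣR = 2.275×10^-4 + 2.058 + 1.958 = 4.016 m·K/W
Q' = ΔT/ΣR = (92 K − 293.7 K)/4.016 = -50.22 W/m
From the inner boundary to the fibreglass batt/expanded polystyrene interface, ΣR_partial = 2.058 m·K/W.
T_interface = T_in − Q'·ΣR_partial = 92 K − (-50.22)(2.058) = 195.4 K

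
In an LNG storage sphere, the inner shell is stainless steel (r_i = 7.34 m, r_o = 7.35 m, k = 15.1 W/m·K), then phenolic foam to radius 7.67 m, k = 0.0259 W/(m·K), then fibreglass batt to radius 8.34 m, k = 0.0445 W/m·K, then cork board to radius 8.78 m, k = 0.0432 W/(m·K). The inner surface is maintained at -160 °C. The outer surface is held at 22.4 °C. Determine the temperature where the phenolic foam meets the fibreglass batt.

Treat each layer as a resistance in series:
  R_stainless steel = (1/7.34 − 1/7.35)/(4πk) = 1.854×10^-4/(4π·15.1) = 9.769×10^-7 K/W
  R_phenolic foam = (1/7.35 − 1/7.67)/(4πk) = 0.005676/(4π·0.0259) = 0.01744 K/W
  R_fibreglass batt = (1/7.67 − 1/8.34)/(4πk) = 0.01047/(4π·0.0445) = 0.01873 K/W
  R_cork board = (1/8.34 − 1/8.78)/(4πk) = 0.006009/(4π·0.0432) = 0.01107 K/W
ΣR = 9.769×10^-7 + 0.01744 + 0.01873 + 0.01107 = 0.04724 K/W
Q = ΔT/ΣR = (-160 °C − 22.4 °C)/0.04724 = -3861 W
From the inner boundary to the phenolic foam/fibreglass batt interface, ΣR_partial = 0.01744 K/W.
T_interface = T_in − Q·ΣR_partial = -160 °C − (-3861)(0.01744) = -92.7 °C

T = -92.7 °C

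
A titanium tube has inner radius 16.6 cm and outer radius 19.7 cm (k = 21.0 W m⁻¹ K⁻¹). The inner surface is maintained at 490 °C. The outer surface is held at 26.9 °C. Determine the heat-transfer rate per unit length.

Q' = 2πk·ΔT/ln(r₂/r₁) = 2π × 21.0 × 463.1 / ln(0.197/0.166) = 3.57×10^5 W/m

Q' = 357 kW/m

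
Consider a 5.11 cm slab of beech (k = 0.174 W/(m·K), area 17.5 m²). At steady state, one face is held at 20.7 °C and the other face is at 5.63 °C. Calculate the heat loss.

Q = kA·ΔT/L = 0.174 × 17.5 × |20.7 °C − 5.63 °C| / 0.0511 = 898 W

Q = 898 W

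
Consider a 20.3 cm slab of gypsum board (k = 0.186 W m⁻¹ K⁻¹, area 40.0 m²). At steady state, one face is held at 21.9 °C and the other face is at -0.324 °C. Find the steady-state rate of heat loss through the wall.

Q = 815 W

Q = kA·ΔT/L = 0.186 × 40.0 × |21.9 °C − -0.324 °C| / 0.203 = 815 W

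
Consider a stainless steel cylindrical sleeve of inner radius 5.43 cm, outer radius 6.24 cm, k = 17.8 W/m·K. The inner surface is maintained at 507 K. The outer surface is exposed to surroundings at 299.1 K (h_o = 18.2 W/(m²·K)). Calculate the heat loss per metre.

Q' = 1470 W/m

Resistance network (inner→outer):
  R'_stainless steel = ln(0.0624/0.0543)/(2πk) = 0.1390/(2π·17.8) = 0.001243 m·K/W
  R'_conv,out = 1/(2πr h) = 1/(2π·0.0624·18.2) = 0.1401 m·K/W
ΣR = 0.001243 + 0.1401 = 0.1413 m·K/W
Q' = ΔT/ΣR = (507 K − 299.1 K)/0.1413 = 1470 W/m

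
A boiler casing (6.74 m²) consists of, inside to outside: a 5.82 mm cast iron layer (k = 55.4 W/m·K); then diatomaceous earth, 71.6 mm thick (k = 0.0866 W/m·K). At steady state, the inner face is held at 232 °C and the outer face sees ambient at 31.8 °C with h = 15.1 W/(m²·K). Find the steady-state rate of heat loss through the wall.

Q = 1510 W

Series thermal resistances, inner to outer:
  R_cast iron = L/(kA) = 0.00582/(55.4·6.74) = 1.559×10^-5 K/W
  R_diatomaceous earth = L/(kA) = 0.0716/(0.0866·6.74) = 0.1227 K/W
  R_conv,out = 1/(hA) = 1/(15.1·6.74) = 0.009826 K/W
ΣR = 1.559×10^-5 + 0.1227 + 0.009826 = 0.1325 K/W
Q = ΔT/ΣR = (232 °C − 31.8 °C)/0.1325 = 1510 W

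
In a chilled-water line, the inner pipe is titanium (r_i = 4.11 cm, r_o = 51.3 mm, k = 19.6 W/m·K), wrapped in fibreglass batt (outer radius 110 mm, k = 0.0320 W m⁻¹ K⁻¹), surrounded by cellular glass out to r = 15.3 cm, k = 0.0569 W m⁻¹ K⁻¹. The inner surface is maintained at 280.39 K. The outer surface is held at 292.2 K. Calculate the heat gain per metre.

Treat each layer as a resistance in series:
  R'_titanium = ln(0.0513/0.0411)/(2πk) = 0.2217/(2π·19.6) = 0.001800 m·K/W
  R'_fibreglass batt = ln(0.110/0.0513)/(2πk) = 0.7628/(2π·0.0320) = 3.794 m·K/W
  R'_cellular glass = ln(0.153/0.110)/(2πk) = 0.3300/(2π·0.0569) = 0.9229 m·K/W
ΣR = 0.001800 + 3.794 + 0.9229 = 4.719 m·K/W
Q' = ΔT/ΣR = (280.39 K − 292.2 K)/4.719 = -2.50 W/m
(Negative Q' ⇒ heat flows inward; heat gain = 2.50 W/m.)

Q' = 2.50 W/m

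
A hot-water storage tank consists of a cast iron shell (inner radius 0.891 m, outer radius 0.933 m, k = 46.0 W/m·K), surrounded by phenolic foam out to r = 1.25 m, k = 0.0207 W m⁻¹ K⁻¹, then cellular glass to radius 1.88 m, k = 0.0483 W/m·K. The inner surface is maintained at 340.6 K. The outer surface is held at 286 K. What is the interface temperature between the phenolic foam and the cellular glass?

T = 302.2 K

Series thermal resistances, inner to outer:
  R_cast iron = (1/0.891 − 1/0.933)/(4πk) = 0.05052/(4π·46.0) = 8.740×10^-5 K/W
  R_phenolic foam = (1/0.933 − 1/1.25)/(4πk) = 0.2718/(4π·0.0207) = 1.045 K/W
  R_cellular glass = (1/1.25 − 1/1.88)/(4πk) = 0.2681/(4π·0.0483) = 0.4417 K/W
ΣR = 8.740×10^-5 + 1.045 + 0.4417 = 1.487 K/W
Q = ΔT/ΣR = (340.6 K − 286 K)/1.487 = 36.72 W
From the inner boundary to the phenolic foam/cellular glass interface, ΣR_partial = 1.045 K/W.
T_interface = T_in − Q·ΣR_partial = 340.6 K − (36.72)(1.045) = 302.2 K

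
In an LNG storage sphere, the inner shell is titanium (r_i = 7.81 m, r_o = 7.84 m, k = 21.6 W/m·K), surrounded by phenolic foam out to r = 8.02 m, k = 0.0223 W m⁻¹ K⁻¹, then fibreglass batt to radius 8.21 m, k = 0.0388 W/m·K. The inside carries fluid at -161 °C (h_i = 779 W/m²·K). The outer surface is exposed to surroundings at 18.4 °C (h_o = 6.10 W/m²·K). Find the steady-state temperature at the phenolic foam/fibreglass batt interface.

T = -48.7 °C

Treat each layer as a resistance in series:
  R_conv,in = 1/(4πr²h) = 1/(4π·7.81²·779) = 1.675×10^-6 K/W
  R_titanium = (1/7.81 − 1/7.84)/(4πk) = 4.900×10^-4/(4π·21.6) = 1.805×10^-6 K/W
  R_phenolic foam = (1/7.84 − 1/8.02)/(4πk) = 0.002863/(4π·0.0223) = 0.01022 K/W
  R_fibreglass batt = (1/8.02 − 1/8.21)/(4πk) = 0.002886/(4π·0.0388) = 0.005918 K/W
  R_conv,out = 1/(4πr²h) = 1/(4π·8.21²·6.10) = 1.935×10^-4 K/W
ΣR = 1.675×10^-6 + 1.805×10^-6 + 0.01022 + 0.005918 + 1.935×10^-4 = 0.01633 K/W
Q = ΔT/ΣR = (-161 °C − 18.4 °C)/0.01633 = -10990 W
From the inner boundary to the phenolic foam/fibreglass batt interface, ΣR_partial = 0.01022 K/W.
T_interface = T_in − Q·ΣR_partial = -161 °C − (-10990)(0.01022) = -48.7 °C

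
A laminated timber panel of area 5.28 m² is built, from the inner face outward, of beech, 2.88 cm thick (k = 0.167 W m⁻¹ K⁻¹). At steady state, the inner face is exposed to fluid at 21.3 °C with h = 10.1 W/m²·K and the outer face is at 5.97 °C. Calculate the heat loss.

Treat each layer as a resistance in series:
  R_conv,in = 1/(hA) = 1/(10.1·5.28) = 0.01875 K/W
  R_beech = L/(kA) = 0.0288/(0.167·5.28) = 0.03266 K/W
ΣR = 0.01875 + 0.03266 = 0.05141 K/W
Q = ΔT/ΣR = (21.3 °C − 5.97 °C)/0.05141 = 298 W

Q = 298 W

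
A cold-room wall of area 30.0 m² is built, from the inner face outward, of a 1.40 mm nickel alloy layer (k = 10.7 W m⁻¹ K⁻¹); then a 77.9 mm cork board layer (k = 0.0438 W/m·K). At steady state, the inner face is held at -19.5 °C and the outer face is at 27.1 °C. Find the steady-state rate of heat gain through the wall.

Q = 786 W

Treat each layer as a resistance in series:
  R_nickel alloy = L/(kA) = 0.00140/(10.7·30.0) = 4.361×10^-6 K/W
  R_cork board = L/(kA) = 0.0779/(0.0438·30.0) = 0.05928 K/W
ΣR = 4.361×10^-6 + 0.05928 = 0.05928 K/W
Q = ΔT/ΣR = (-19.5 °C − 27.1 °C)/0.05928 = -786 W
(Negative Q ⇒ heat flows inward; heat gain = 786 W.)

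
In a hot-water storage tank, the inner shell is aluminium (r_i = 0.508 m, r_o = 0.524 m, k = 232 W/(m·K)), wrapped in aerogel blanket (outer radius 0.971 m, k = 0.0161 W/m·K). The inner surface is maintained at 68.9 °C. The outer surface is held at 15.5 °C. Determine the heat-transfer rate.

Q = 12.3 W

Resistance network (inner→outer):
  R_aluminium = (1/0.508 − 1/0.524)/(4πk) = 0.06011/(4π·232) = 2.062×10^-5 K/W
  R_aerogel blanket = (1/0.524 − 1/0.971)/(4πk) = 0.8785/(4π·0.0161) = 4.342 K/W
ΣR = 2.062×10^-5 + 4.342 = 4.342 K/W
Q = ΔT/ΣR = (68.9 °C − 15.5 °C)/4.342 = 12.3 W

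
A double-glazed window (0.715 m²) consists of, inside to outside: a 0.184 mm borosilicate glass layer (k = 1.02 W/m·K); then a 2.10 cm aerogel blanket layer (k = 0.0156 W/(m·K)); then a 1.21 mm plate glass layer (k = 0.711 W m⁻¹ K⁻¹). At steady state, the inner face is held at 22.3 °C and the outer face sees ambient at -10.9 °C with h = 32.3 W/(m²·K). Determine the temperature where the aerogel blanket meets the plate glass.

Treat each layer as a resistance in series:
  R_borosilicate glass = L/(kA) = 1.84×10^-4/(1.02·0.715) = 2.523×10^-4 K/W
  R_aerogel blanket = L/(kA) = 0.0210/(0.0156·0.715) = 1.883 K/W
  R_plate glass = L/(kA) = 0.00121/(0.711·0.715) = 0.002380 K/W
  R_conv,out = 1/(hA) = 1/(32.3·0.715) = 0.04330 K/W
ΣR = 2.523×10^-4 + 1.883 + 0.002380 + 0.04330 = 1.929 K/W
Q = ΔT/ΣR = (22.3 °C − -10.9 °C)/1.929 = 17.21 W
From the inner boundary to the aerogel blanket/plate glass interface, ΣR_partial = 1.883 K/W.
T_interface = T_in − Q·ΣR_partial = 22.3 °C − (17.21)(1.883) = -10.1 °C

T = -10.1 °C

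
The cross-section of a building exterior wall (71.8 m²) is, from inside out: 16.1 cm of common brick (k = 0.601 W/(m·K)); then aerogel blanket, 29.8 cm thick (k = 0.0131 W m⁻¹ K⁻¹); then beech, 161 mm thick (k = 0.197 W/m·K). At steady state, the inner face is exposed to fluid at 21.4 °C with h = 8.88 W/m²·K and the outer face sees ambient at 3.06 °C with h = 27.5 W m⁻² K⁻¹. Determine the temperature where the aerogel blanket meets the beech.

Treat each layer as a resistance in series:
  R_conv,in = 1/(hA) = 1/(8.88·71.8) = 0.001568 K/W
  R_common brick = L/(kA) = 0.161/(0.601·71.8) = 0.003731 K/W
  R_aerogel blanket = L/(kA) = 0.298/(0.0131·71.8) = 0.3168 K/W
  R_beech = L/(kA) = 0.161/(0.197·71.8) = 0.01138 K/W
  R_conv,out = 1/(hA) = 1/(27.5·71.8) = 5.065×10^-4 K/W
ΣR = 0.001568 + 0.003731 + 0.3168 + 0.01138 + 5.065×10^-4 = 0.3340 K/W
Q = ΔT/ΣR = (21.4 °C − 3.06 °C)/0.3340 = 54.91 W
From the inner boundary to the aerogel blanket/beech interface, ΣR_partial = 0.3221 K/W.
T_interface = T_in − Q·ΣR_partial = 21.4 °C − (54.91)(0.3221) = 3.71 °C

T = 3.71 °C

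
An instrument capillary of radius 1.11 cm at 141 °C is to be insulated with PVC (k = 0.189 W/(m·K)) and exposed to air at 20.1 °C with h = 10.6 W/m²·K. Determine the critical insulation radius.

For a cylinder, r_cr = k_ins/h = 0.189/10.6 = 0.0178 m = 1.78 cm

r_cr = 1.78 cm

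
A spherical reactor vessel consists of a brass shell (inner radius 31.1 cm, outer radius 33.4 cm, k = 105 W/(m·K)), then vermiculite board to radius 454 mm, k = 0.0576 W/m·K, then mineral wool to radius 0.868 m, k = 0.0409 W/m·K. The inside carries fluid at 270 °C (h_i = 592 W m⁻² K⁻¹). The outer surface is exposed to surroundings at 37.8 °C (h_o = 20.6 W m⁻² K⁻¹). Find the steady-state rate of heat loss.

Series thermal resistances, inner to outer:
  R_conv,in = 1/(4πr²h) = 1/(4π·0.311²·592) = 0.001390 K/W
  R_brass = (1/0.311 − 1/0.334)/(4πk) = 0.2214/(4π·105) = 1.678×10^-4 K/W
  R_vermiculite board = (1/0.334 − 1/0.454)/(4πk) = 0.7914/(4π·0.0576) = 1.093 K/W
  R_mineral wool = (1/0.454 − 1/0.868)/(4πk) = 1.051/(4π·0.0409) = 2.044 K/W
  R_conv,out = 1/(4πr²h) = 1/(4π·0.868²·20.6) = 0.005127 K/W
ΣR = 0.001390 + 1.678×10^-4 + 1.093 + 2.044 + 0.005127 = 3.144 K/W
Q = ΔT/ΣR = (270 °C − 37.8 °C)/3.144 = 73.9 W

Q = 73.9 W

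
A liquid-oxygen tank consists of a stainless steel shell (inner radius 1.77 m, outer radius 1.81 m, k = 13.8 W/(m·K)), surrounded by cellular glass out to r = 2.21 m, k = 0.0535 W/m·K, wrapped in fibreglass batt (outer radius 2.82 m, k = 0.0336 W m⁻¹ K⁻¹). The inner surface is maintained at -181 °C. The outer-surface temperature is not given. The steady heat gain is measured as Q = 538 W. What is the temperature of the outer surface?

T_out = 23.8 °C

Series resistances:
  R_stainless steel = (1/1.77 − 1/1.81)/(4πk) = 0.01249/(4π·13.8) = 7.200×10^-5 K/W
  R_cellular glass = (1/1.81 − 1/2.21)/(4πk) = 0.1000/(4π·0.0535) = 0.1487 K/W
  R_fibreglass batt = (1/2.21 − 1/2.82)/(4πk) = 0.09788/(4π·0.0336) = 0.2318 K/W
ΣR = 0.3806 K/W
ΔT = Q·ΣR = 538 × 0.3806 = 204.8 K
Heat flows inward, so T_out = T_in + ΔT = -181 + 204.8 = 23.8 °C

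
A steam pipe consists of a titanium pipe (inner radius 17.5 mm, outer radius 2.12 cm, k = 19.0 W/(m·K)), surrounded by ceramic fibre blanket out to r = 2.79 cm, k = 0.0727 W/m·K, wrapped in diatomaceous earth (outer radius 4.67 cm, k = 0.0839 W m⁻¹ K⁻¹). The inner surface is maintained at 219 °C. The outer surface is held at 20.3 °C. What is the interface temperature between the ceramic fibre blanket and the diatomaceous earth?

T = 143 °C

Series thermal resistances, inner to outer:
  R'_titanium = ln(0.0212/0.0175)/(2πk) = 0.1918/(2π·19.0) = 0.001607 m·K/W
  R'_ceramic fibre blanket = ln(0.0279/0.0212)/(2πk) = 0.2746/(2π·0.0727) = 0.6012 m·K/W
  R'_diatomaceous earth = ln(0.0467/0.0279)/(2πk) = 0.5151/(2π·0.0839) = 0.9772 m·K/W
ΣR = 0.001607 + 0.6012 + 0.9772 = 1.580 m·K/W
Q' = ΔT/ΣR = (219 °C − 20.3 °C)/1.580 = 125.8 W/m
From the inner boundary to the ceramic fibre blanket/diatomaceous earth interface, ΣR_partial = 0.6028 m·K/W.
T_interface = T_in − Q'·ΣR_partial = 219 °C − (125.8)(0.6028) = 143 °C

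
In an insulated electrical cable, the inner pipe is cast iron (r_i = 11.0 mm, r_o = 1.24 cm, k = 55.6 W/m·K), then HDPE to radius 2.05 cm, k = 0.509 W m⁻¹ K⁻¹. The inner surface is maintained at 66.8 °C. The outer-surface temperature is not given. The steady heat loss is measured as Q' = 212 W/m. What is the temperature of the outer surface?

T_out = 33.4 °C

Series resistances:
  R'_cast iron = ln(0.0124/0.0110)/(2πk) = 0.1198/(2π·55.6) = 3.429×10^-4 m·K/W
  R'_HDPE = ln(0.0205/0.0124)/(2πk) = 0.5027/(2π·0.509) = 0.1572 m·K/W
ΣR = 0.1575 m·K/W
ΔT = Q'·ΣR = 212 × 0.1575 = 33.39 K
Heat flows outward, so T_out = T_in − ΔT = 66.8 − 33.39 = 33.4 °C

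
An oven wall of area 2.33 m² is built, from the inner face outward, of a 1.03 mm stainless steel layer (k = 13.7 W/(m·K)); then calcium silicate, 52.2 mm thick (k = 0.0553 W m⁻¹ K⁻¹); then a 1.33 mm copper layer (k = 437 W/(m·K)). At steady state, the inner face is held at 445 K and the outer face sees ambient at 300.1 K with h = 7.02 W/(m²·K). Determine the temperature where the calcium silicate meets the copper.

Treat each layer as a resistance in series:
  R_stainless steel = L/(kA) = 0.00103/(13.7·2.33) = 3.227×10^-5 K/W
  R_calcium silicate = L/(kA) = 0.0522/(0.0553·2.33) = 0.4051 K/W
  R_copper = L/(kA) = 0.00133/(437·2.33) = 1.306×10^-6 K/W
  R_conv,out = 1/(hA) = 1/(7.02·2.33) = 0.06114 K/W
ΣR = 3.227×10^-5 + 0.4051 + 1.306×10^-6 + 0.06114 = 0.4663 K/W
Q = ΔT/ΣR = (445 K − 300.1 K)/0.4663 = 310.7 W
From the inner boundary to the calcium silicate/copper interface, ΣR_partial = 0.4051 K/W.
T_interface = T_in − Q·ΣR_partial = 445 K − (310.7)(0.4051) = 319.1 K

T = 319.1 K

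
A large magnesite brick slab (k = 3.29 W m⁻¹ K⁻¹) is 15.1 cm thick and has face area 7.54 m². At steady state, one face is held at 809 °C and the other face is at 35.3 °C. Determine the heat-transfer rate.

Q = kA·ΔT/L = 3.29 × 7.54 × |809 °C − 35.3 °C| / 0.151 = 1.27×10^5 W

Q = 1.27×10^5 W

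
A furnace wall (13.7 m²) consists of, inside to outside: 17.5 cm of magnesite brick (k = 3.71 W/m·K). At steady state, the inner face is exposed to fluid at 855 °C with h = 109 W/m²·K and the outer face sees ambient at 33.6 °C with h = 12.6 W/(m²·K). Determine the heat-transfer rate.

Resistance network (inner→outer):
  R_conv,in = 1/(hA) = 1/(109·13.7) = 6.697×10^-4 K/W
  R_magnesite brick = L/(kA) = 0.175/(3.71·13.7) = 0.003443 K/W
  R_conv,out = 1/(hA) = 1/(12.6·13.7) = 0.005793 K/W
ΣR = 6.697×10^-4 + 0.003443 + 0.005793 = 0.009906 K/W
Q = ΔT/ΣR = (855 °C − 33.6 °C)/0.009906 = 82900 W

Q = 82900 W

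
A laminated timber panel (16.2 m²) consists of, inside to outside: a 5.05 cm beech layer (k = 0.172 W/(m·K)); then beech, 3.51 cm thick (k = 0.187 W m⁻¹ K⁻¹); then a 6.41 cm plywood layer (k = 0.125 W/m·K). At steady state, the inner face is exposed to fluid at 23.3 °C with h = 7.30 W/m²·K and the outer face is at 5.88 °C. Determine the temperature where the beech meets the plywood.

T = 13.8 °C

Treat each layer as a resistance in series:
  R_conv,in = 1/(hA) = 1/(7.30·16.2) = 0.008456 K/W
  R_beech = L/(kA) = 0.0505/(0.172·16.2) = 0.01812 K/W
  R_beech = L/(kA) = 0.0351/(0.187·16.2) = 0.01159 K/W
  R_plywood = L/(kA) = 0.0641/(0.125·16.2) = 0.03165 K/W
ΣR = 0.008456 + 0.01812 + 0.01159 + 0.03165 = 0.06982 K/W
Q = ΔT/ΣR = (23.3 °C − 5.88 °C)/0.06982 = 249.5 W
From the inner boundary to the beech/plywood interface, ΣR_partial = 0.03817 K/W.
T_interface = T_in − Q·ΣR_partial = 23.3 °C − (249.5)(0.03817) = 13.8 °C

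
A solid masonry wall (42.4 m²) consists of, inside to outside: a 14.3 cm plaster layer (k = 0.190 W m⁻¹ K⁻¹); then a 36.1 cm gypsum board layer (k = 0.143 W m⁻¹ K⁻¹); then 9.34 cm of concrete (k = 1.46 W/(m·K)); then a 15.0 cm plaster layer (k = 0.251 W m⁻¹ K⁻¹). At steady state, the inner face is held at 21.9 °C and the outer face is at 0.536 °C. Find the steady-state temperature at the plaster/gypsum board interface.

Treat each layer as a resistance in series:
  R_plaster = L/(kA) = 0.143/(0.190·42.4) = 0.01775 K/W
  R_gypsum board = L/(kA) = 0.361/(0.143·42.4) = 0.05954 K/W
  R_concrete = L/(kA) = 0.0934/(1.46·42.4) = 0.001509 K/W
  R_plaster = L/(kA) = 0.150/(0.251·42.4) = 0.01409 K/W
ΣR = 0.01775 + 0.05954 + 0.001509 + 0.01409 = 0.09289 K/W
Q = ΔT/ΣR = (21.9 °C − 0.536 °C)/0.09289 = 230.0 W
From the inner boundary to the plaster/gypsum board interface, ΣR_partial = 0.01775 K/W.
T_interface = T_in − Q·ΣR_partial = 21.9 °C − (230.0)(0.01775) = 17.8 °C

T = 17.8 °C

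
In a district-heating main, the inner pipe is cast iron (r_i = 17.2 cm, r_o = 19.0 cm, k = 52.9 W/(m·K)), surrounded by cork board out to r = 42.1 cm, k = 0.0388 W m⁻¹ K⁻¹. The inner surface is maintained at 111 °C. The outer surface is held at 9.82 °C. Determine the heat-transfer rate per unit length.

Q' = 31.0 W/m

Treat each layer as a resistance in series:
  R'_cast iron = ln(0.190/0.172)/(2πk) = 0.09953/(2π·52.9) = 2.994×10^-4 m·K/W
  R'_cork board = ln(0.421/0.190)/(2πk) = 0.7956/(2π·0.0388) = 3.264 m·K/W
ΣR = 2.994×10^-4 + 3.264 = 3.264 m·K/W
Q' = ΔT/ΣR = (111 °C − 9.82 °C)/3.264 = 31.0 W/m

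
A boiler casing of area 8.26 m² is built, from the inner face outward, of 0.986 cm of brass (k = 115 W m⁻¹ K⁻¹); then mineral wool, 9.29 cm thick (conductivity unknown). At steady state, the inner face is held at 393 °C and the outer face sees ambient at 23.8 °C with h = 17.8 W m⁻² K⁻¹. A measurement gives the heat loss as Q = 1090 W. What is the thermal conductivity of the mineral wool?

ΣR = ΔT/Q = |393 − 23.8|/1090 = 0.3387 K/W
Known resistances:
  R_brass = L/(kA) = 0.00986/(115·8.26) = 1.038×10^-5 K/W
  R_conv,out = 1/(hA) = 1/(17.8·8.26) = 0.006801 K/W
R_mineral wool = ΣR − ΣR_known = 0.3387 − 0.006811 = 0.3319 K/W
L/(kA) = 0.3319 ⇒ k = 0.0929/(0.3319·8.26) = 0.0339 W/m·K

k = 0.0339 W/m·K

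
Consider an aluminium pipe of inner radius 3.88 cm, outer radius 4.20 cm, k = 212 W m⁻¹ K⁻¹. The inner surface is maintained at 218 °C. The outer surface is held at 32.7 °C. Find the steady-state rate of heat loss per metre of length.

Q' = 2πk·ΔT/ln(r₂/r₁) = 2π × 212 × 185.3 / ln(0.0420/0.0388) = 3.11×10^6 W/m

Q' = 3.11×10^6 W/m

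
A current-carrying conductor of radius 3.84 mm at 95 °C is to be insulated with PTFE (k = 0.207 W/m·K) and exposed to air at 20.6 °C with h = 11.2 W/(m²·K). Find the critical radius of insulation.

r_cr = 1.85 cm

For a cylinder, r_cr = k_ins/h = 0.207/11.2 = 0.0185 m = 1.85 cm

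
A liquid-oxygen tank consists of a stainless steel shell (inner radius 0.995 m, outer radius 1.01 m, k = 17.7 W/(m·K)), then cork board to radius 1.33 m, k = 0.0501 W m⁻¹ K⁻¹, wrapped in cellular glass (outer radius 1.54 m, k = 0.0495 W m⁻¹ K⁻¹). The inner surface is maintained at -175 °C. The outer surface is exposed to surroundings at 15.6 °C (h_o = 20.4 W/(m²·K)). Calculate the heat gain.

Q = 350 W

Resistance network (inner→outer):
  R_stainless steel = (1/0.995 − 1/1.01)/(4πk) = 0.01493/(4π·17.7) = 6.711×10^-5 K/W
  R_cork board = (1/1.01 − 1/1.33)/(4πk) = 0.2382/(4π·0.0501) = 0.3784 K/W
  R_cellular glass = (1/1.33 − 1/1.54)/(4πk) = 0.1025/(4π·0.0495) = 0.1648 K/W
  R_conv,out = 1/(4πr²h) = 1/(4π·1.54²·20.4) = 0.001645 K/W
ΣR = 6.711×10^-5 + 0.3784 + 0.1648 + 0.001645 = 0.5449 K/W
Q = ΔT/ΣR = (-175 °C − 15.6 °C)/0.5449 = -350 W
(Negative Q ⇒ heat flows inward; heat gain = 350 W.)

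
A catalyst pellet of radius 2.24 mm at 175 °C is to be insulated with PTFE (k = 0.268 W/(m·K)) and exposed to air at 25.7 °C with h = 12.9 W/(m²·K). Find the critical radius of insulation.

For a sphere, r_cr = 2k_ins/h = 2·0.268/12.9 = 0.0416 m = 4.16 cm

r_cr = 4.16 cm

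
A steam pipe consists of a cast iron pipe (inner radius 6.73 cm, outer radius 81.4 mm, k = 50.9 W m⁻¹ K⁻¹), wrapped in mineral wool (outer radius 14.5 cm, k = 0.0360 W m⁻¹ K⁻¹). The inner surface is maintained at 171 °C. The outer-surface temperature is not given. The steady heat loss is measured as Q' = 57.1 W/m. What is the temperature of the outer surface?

Series resistances:
  R'_cast iron = ln(0.0814/0.0673)/(2πk) = 0.1902/(2π·50.9) = 5.948×10^-4 m·K/W
  R'_mineral wool = ln(0.145/0.0814)/(2πk) = 0.5774/(2π·0.0360) = 2.552 m·K/W
ΣR = 2.553 m·K/W
ΔT = Q'·ΣR = 57.1 × 2.553 = 145.8 K
Heat flows outward, so T_out = T_in − ΔT = 171 − 145.8 = 25.2 °C

T_out = 25.2 °C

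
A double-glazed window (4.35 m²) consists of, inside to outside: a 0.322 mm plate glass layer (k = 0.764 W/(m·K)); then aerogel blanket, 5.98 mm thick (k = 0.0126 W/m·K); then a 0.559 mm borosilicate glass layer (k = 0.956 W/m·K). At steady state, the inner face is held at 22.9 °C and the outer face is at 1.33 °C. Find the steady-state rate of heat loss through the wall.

Series thermal resistances, inner to outer:
  R_plate glass = L/(kA) = 3.22×10^-4/(0.764·4.35) = 9.689×10^-5 K/W
  R_aerogel blanket = L/(kA) = 0.00598/(0.0126·4.35) = 0.1091 K/W
  R_borosilicate glass = L/(kA) = 5.59×10^-4/(0.956·4.35) = 1.344×10^-4 K/W
ΣR = 9.689×10^-5 + 0.1091 + 1.344×10^-4 = 0.1093 K/W
Q = ΔT/ΣR = (22.9 °C − 1.33 °C)/0.1093 = 197 W

Q = 197 W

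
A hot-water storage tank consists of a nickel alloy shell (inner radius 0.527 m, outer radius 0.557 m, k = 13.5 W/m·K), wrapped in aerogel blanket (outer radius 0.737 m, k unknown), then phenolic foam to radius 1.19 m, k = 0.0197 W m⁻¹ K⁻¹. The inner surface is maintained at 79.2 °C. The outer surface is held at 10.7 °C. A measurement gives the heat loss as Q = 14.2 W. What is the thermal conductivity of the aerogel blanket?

k = 0.0127 W/m·K

ΣR = ΔT/Q = |79.2 − 10.7|/14.2 = 4.824 K/W
Known resistances:
  R_nickel alloy = (1/0.527 − 1/0.557)/(4πk) = 0.1022/(4π·13.5) = 6.024×10^-4 K/W
  R_phenolic foam = (1/0.737 − 1/1.19)/(4πk) = 0.5165/(4π·0.0197) = 2.086 K/W
R_aerogel blanket = ΣR − ΣR_known = 4.824 − 2.087 = 2.737 K/W
(1/r₁−1/r₂)/(4πk) = 2.737 ⇒ k = 0.4385/(4π·2.737) = 0.0127 W/m·K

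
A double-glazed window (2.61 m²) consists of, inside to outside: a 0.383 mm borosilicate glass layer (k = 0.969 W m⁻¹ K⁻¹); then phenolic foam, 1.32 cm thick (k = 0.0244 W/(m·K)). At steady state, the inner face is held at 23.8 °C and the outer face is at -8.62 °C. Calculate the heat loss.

Q = 156 W

Series thermal resistances, inner to outer:
  R_borosilicate glass = L/(kA) = 3.83×10^-4/(0.969·2.61) = 1.514×10^-4 K/W
  R_phenolic foam = L/(kA) = 0.0132/(0.0244·2.61) = 0.2073 K/W
ΣR = 1.514×10^-4 + 0.2073 = 0.2075 K/W
Q = ΔT/ΣR = (23.8 °C − -8.62 °C)/0.2075 = 156 W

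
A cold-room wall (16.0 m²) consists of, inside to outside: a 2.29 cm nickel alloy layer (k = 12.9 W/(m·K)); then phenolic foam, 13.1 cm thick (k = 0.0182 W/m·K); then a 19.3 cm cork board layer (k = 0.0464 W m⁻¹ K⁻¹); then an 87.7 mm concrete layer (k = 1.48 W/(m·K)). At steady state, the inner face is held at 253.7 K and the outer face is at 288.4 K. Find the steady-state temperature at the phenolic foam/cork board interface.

Treat each layer as a resistance in series:
  R_nickel alloy = L/(kA) = 0.0229/(12.9·16.0) = 1.109×10^-4 K/W
  R_phenolic foam = L/(kA) = 0.131/(0.0182·16.0) = 0.4499 K/W
  R_cork board = L/(kA) = 0.193/(0.0464·16.0) = 0.2600 K/W
  R_concrete = L/(kA) = 0.0877/(1.48·16.0) = 0.003704 K/W
ΣR = 1.109×10^-4 + 0.4499 + 0.2600 + 0.003704 = 0.7137 K/W
Q = ΔT/ΣR = (253.7 K − 288.4 K)/0.7137 = -48.62 W
From the inner boundary to the phenolic foam/cork board interface, ΣR_partial = 0.4500 K/W.
T_interface = T_in − Q·ΣR_partial = 253.7 K − (-48.62)(0.4500) = 275.58 K

T = 275.58 K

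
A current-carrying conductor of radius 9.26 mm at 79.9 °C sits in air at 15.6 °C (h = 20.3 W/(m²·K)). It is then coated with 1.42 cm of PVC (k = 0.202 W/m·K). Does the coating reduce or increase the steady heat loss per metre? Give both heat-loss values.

reduces: 75.9 → 60.3 W/m

Critical radius for a cylinder: r_cr = k/h = 0.00995 m = 0.995 cm.
Outer radius after coating: r₂ = 0.00926 + 0.0142 = 0.02346 m.
r₁ < r_cr < r₂: heat loss rises to a maximum at r_cr then falls. Whether the coating helps depends on whether Q(r₂) has dropped back below Q(r₁).
Bare: R = 1/(2πr₁h) = 0.8467 m·K/W; Q = 64.3/0.8467 = 75.9 W/m.
Coated: R = R_cond + R_conv = 1.067 m·K/W; Q = 64.3/1.067 = 60.3 W/m.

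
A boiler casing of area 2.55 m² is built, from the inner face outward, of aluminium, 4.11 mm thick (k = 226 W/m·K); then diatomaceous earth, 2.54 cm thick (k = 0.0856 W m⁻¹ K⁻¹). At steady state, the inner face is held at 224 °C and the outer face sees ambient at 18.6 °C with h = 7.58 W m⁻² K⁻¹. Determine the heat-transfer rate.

Q = 1220 W

Treat each layer as a resistance in series:
  R_aluminium = L/(kA) = 0.00411/(226·2.55) = 7.132×10^-6 K/W
  R_diatomaceous earth = L/(kA) = 0.0254/(0.0856·2.55) = 0.1164 K/W
  R_conv,out = 1/(hA) = 1/(7.58·2.55) = 0.05174 K/W
ΣR = 7.132×10^-6 + 0.1164 + 0.05174 = 0.1681 K/W
Q = ΔT/ΣR = (224 °C − 18.6 °C)/0.1681 = 1220 W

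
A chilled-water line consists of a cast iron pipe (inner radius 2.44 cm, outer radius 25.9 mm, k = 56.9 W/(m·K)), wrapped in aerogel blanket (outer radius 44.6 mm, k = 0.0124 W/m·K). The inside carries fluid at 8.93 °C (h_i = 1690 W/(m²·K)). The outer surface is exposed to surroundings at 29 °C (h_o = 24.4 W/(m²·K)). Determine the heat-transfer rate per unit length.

Q' = 2.82 W/m

Treat each layer as a resistance in series:
  R'_conv,in = 1/(2πr h) = 1/(2π·0.0244·1690) = 0.003860 m·K/W
  R'_cast iron = ln(0.0259/0.0244)/(2πk) = 0.05966/(2π·56.9) = 1.669×10^-4 m·K/W
  R'_aerogel blanket = ln(0.0446/0.0259)/(2πk) = 0.5435/(2π·0.0124) = 6.976 m·K/W
  R'_conv,out = 1/(2πr h) = 1/(2π·0.0446·24.4) = 0.1462 m·K/W
ΣR = 0.003860 + 1.669×10^-4 + 6.976 + 0.1462 = 7.126 m·K/W
Q' = ΔT/ΣR = (8.93 °C − 29 °C)/7.126 = -2.82 W/m
(Negative Q' ⇒ heat flows inward; heat gain = 2.82 W/m.)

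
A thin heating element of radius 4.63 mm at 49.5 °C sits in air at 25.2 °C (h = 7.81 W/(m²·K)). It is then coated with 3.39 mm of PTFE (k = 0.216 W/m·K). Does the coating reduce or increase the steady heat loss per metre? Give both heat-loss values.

Critical radius for a cylinder: r_cr = k/h = 0.0277 m = 2.77 cm.
Outer radius after coating: r₂ = 0.00463 + 0.00339 = 0.00802 m.
Since r₁ < r_cr and r₂ ≤ r_cr, the coating moves toward the maximum at r_cr — heat loss rises.
Bare: R = 1/(2πr₁h) = 4.401 m·K/W; Q = 24.3/4.401 = 5.52 W/m.
Coated: R = R_cond + R_conv = 2.946 m·K/W; Q = 24.3/2.946 = 8.25 W/m.

increases: 5.52 → 8.25 W/m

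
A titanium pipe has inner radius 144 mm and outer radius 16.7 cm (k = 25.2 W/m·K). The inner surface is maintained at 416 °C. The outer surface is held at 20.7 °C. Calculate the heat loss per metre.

Q' = 4.22×10^5 W/m

Q' = 2πk·ΔT/ln(r₂/r₁) = 2π × 25.2 × 395.3 / ln(0.167/0.144) = 4.22×10^5 W/m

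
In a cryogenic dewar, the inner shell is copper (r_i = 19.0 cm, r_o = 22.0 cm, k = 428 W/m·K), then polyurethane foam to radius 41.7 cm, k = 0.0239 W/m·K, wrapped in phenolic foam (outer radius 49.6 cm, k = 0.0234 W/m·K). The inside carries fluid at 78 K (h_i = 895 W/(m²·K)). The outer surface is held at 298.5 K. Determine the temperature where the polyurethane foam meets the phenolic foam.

Treat each layer as a resistance in series:
  R_conv,in = 1/(4πr²h) = 1/(4π·0.190²·895) = 0.002463 K/W
  R_copper = (1/0.190 − 1/0.220)/(4πk) = 0.7177/(4π·428) = 1.334×10^-4 K/W
  R_polyurethane foam = (1/0.220 − 1/0.417)/(4πk) = 2.147/(4π·0.0239) = 7.150 K/W
  R_phenolic foam = (1/0.417 − 1/0.496)/(4πk) = 0.3820/(4π·0.0234) = 1.299 K/W
ΣR = 0.002463 + 1.334×10^-4 + 7.150 + 1.299 = 8.452 K/W
Q = ΔT/ΣR = (78 K − 298.5 K)/8.452 = -26.09 W
From the inner boundary to the polyurethane foam/phenolic foam interface, ΣR_partial = 7.153 K/W.
T_interface = T_in − Q·ΣR_partial = 78 K − (-26.09)(7.153) = 264.6 K

T = 264.6 K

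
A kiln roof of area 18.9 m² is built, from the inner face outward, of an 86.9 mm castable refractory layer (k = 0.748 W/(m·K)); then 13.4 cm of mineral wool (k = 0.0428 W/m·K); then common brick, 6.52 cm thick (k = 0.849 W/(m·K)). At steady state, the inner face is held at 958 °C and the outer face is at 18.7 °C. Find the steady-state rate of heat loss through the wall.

Q = 5.34 kW

Treat each layer as a resistance in series:
  R_castable refractory = L/(kA) = 0.0869/(0.748·18.9) = 0.006147 K/W
  R_mineral wool = L/(kA) = 0.134/(0.0428·18.9) = 0.1657 K/W
  R_common brick = L/(kA) = 0.0652/(0.849·18.9) = 0.004063 K/W
ΣR = 0.006147 + 0.1657 + 0.004063 = 0.1759 K/W
Q = ΔT/ΣR = (958 °C − 18.7 °C)/0.1759 = 5340 W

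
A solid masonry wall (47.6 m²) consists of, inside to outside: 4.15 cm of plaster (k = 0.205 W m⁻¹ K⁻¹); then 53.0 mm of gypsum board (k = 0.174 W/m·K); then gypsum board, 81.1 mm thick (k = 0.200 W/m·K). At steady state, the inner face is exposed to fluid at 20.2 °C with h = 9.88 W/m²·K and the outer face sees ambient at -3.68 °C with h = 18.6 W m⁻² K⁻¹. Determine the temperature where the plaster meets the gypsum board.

Series thermal resistances, inner to outer:
  R_conv,in = 1/(hA) = 1/(9.88·47.6) = 0.002126 K/W
  R_plaster = L/(kA) = 0.0415/(0.205·47.6) = 0.004253 K/W
  R_gypsum board = L/(kA) = 0.0530/(0.174·47.6) = 0.006399 K/W
  R_gypsum board = L/(kA) = 0.0811/(0.200·47.6) = 0.008519 K/W
  R_conv,out = 1/(hA) = 1/(18.6·47.6) = 0.001129 K/W
ΣR = 0.002126 + 0.004253 + 0.006399 + 0.008519 + 0.001129 = 0.02243 K/W
Q = ΔT/ΣR = (20.2 °C − -3.68 °C)/0.02243 = 1065 W
From the inner boundary to the plaster/gypsum board interface, ΣR_partial = 0.006379 K/W.
T_interface = T_in − Q·ΣR_partial = 20.2 °C − (1065)(0.006379) = 13.4 °C

T = 13.4 °C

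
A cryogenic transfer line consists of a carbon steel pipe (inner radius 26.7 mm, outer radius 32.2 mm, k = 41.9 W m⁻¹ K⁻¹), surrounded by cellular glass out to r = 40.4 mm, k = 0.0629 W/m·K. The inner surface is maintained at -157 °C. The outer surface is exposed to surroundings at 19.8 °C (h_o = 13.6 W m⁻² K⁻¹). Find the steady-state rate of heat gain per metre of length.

Q' = 205 W/m

Treat each layer as a resistance in series:
  R'_carbon steel = ln(0.0322/0.0267)/(2πk) = 0.1873/(2π·41.9) = 7.115×10^-4 m·K/W
  R'_cellular glass = ln(0.0404/0.0322)/(2πk) = 0.2269/(2π·0.0629) = 0.5740 m·K/W
  R'_conv,out = 1/(2πr h) = 1/(2π·0.0404·13.6) = 0.2897 m·K/W
ΣR = 7.115×10^-4 + 0.5740 + 0.2897 = 0.8644 m·K/W
Q' = ΔT/ΣR = (-157 °C − 19.8 °C)/0.8644 = -205 W/m
(Negative Q' ⇒ heat flows inward; heat gain = 205 W/m.)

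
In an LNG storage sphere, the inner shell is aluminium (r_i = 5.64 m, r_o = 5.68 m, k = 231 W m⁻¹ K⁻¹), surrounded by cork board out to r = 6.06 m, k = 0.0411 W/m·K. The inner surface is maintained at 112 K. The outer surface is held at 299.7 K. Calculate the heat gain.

Resistance network (inner→outer):
  R_aluminium = (1/5.64 − 1/5.68)/(4πk) = 0.001249/(4π·231) = 4.301×10^-7 K/W
  R_cork board = (1/5.68 − 1/6.06)/(4πk) = 0.01104/(4π·0.0411) = 0.02138 K/W
ΣR = 4.301×10^-7 + 0.02138 = 0.02138 K/W
Q = ΔT/ΣR = (112 K − 299.7 K)/0.02138 = -8780 W
(Negative Q ⇒ heat flows inward; heat gain = 8780 W.)

Q = 8.78 kW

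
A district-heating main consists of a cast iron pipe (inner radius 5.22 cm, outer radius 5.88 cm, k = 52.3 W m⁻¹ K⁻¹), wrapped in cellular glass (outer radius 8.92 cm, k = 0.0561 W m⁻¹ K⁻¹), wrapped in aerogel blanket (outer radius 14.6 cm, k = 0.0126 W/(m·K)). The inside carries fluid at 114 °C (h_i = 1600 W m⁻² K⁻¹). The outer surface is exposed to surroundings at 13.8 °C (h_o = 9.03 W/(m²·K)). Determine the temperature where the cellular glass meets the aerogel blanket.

Series thermal resistances, inner to outer:
  R'_conv,in = 1/(2πr h) = 1/(2π·0.0522·1600) = 0.001906 m·K/W
  R'_cast iron = ln(0.0588/0.0522)/(2πk) = 0.1191/(2π·52.3) = 3.623×10^-4 m·K/W
  R'_cellular glass = ln(0.0892/0.0588)/(2πk) = 0.4167/(2π·0.0561) = 1.182 m·K/W
  R'_aerogel blanket = ln(0.146/0.0892)/(2πk) = 0.4927/(2π·0.0126) = 6.224 m·K/W
  R'_conv,out = 1/(2πr h) = 1/(2π·0.146·9.03) = 0.1207 m·K/W
ΣR = 0.001906 + 3.623×10^-4 + 1.182 + 6.224 + 0.1207 = 7.529 m·K/W
Q' = ΔT/ΣR = (114 °C − 13.8 °C)/7.529 = 13.31 W/m
From the inner boundary to the cellular glass/aerogel blanket interface, ΣR_partial = 1.184 m·K/W.
T_interface = T_in − Q'·ΣR_partial = 114 °C − (13.31)(1.184) = 98.2 °C

T = 98.2 °C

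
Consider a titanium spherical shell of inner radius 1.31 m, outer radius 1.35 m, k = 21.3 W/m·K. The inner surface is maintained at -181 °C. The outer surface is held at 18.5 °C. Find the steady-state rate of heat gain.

Q = 4πk·ΔT/(1/r₁ − 1/r₂) = 4π × 21.3 × 199.5 / (1/1.31 − 1/1.35) = 2.36×10^6 W

Q = 2.36×10^6 W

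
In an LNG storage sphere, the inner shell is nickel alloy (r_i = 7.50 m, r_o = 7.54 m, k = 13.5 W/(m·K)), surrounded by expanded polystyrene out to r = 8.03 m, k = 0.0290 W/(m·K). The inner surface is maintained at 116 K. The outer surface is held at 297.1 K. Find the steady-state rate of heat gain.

Q = 8150 W

Treat each layer as a resistance in series:
  R_nickel alloy = (1/7.50 − 1/7.54)/(4πk) = 7.073×10^-4/(4π·13.5) = 4.169×10^-6 K/W
  R_expanded polystyrene = (1/7.54 − 1/8.03)/(4πk) = 0.008093/(4π·0.0290) = 0.02221 K/W
ΣR = 4.169×10^-6 + 0.02221 = 0.02221 K/W
Q = ΔT/ΣR = (116 K − 297.1 K)/0.02221 = -8150 W
(Negative Q ⇒ heat flows inward; heat gain = 8150 W.)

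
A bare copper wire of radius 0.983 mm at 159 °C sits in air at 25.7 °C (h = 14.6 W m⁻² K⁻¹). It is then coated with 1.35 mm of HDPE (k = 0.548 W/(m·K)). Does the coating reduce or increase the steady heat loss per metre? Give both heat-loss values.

increases: 12.0 → 27.1 W/m

Critical radius for a cylinder: r_cr = k/h = 0.0375 m = 3.75 cm.
Outer radius after coating: r₂ = 9.83×10^-4 + 0.00135 = 0.002333 m.
Since r₁ < r_cr and r₂ ≤ r_cr, the coating moves toward the maximum at r_cr — heat loss rises.
Bare: R = 1/(2πr₁h) = 11.09 m·K/W; Q = 133.3/11.09 = 12.0 W/m.
Coated: R = R_cond + R_conv = 4.924 m·K/W; Q = 133.3/4.924 = 27.1 W/m.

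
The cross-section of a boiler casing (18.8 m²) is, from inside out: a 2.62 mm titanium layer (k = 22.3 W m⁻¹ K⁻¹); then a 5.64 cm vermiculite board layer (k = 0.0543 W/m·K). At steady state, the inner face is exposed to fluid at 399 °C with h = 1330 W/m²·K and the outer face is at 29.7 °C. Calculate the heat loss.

Q = 6680 W

Resistance network (inner→outer):
  R_conv,in = 1/(hA) = 1/(1330·18.8) = 3.999×10^-5 K/W
  R_titanium = L/(kA) = 0.00262/(22.3·18.8) = 6.249×10^-6 K/W
  R_vermiculite board = L/(kA) = 0.0564/(0.0543·18.8) = 0.05525 K/W
ΣR = 3.999×10^-5 + 6.249×10^-6 + 0.05525 = 0.05530 K/W
Q = ΔT/ΣR = (399 °C − 29.7 °C)/0.05530 = 6680 W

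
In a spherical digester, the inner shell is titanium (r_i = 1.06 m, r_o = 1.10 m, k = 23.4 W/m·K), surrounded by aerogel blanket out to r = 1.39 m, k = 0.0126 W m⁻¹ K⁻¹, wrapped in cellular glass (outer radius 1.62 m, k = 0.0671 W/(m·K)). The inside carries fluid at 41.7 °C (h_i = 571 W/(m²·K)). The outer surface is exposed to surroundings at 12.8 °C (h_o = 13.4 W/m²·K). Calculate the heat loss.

Q = 21.9 W

Treat each layer as a resistance in series:
  R_conv,in = 1/(4πr²h) = 1/(4π·1.06²·571) = 1.240×10^-4 K/W
  R_titanium = (1/1.06 − 1/1.10)/(4πk) = 0.03431/(4π·23.4) = 1.167×10^-4 K/W
  R_aerogel blanket = (1/1.10 − 1/1.39)/(4πk) = 0.1897/(4π·0.0126) = 1.198 K/W
  R_cellular glass = (1/1.39 − 1/1.62)/(4πk) = 0.1021/(4π·0.0671) = 0.1211 K/W
  R_conv,out = 1/(4πr²h) = 1/(4π·1.62²·13.4) = 0.002263 K/W
ΣR = 1.240×10^-4 + 1.167×10^-4 + 1.198 + 0.1211 + 0.002263 = 1.322 K/W
Q = ΔT/ΣR = (41.7 °C − 12.8 °C)/1.322 = 21.9 W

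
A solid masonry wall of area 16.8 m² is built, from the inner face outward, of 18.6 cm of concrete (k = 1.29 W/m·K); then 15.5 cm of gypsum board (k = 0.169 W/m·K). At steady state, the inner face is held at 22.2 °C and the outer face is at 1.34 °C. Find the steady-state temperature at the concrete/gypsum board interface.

Treat each layer as a resistance in series:
  R_concrete = L/(kA) = 0.186/(1.29·16.8) = 0.008583 K/W
  R_gypsum board = L/(kA) = 0.155/(0.169·16.8) = 0.05459 K/W
ΣR = 0.008583 + 0.05459 = 0.06317 K/W
Q = ΔT/ΣR = (22.2 °C − 1.34 °C)/0.06317 = 330.2 W
From the inner boundary to the concrete/gypsum board interface, ΣR_partial = 0.008583 K/W.
T_interface = T_in − Q·ΣR_partial = 22.2 °C − (330.2)(0.008583) = 19.4 °C

T = 19.4 °C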